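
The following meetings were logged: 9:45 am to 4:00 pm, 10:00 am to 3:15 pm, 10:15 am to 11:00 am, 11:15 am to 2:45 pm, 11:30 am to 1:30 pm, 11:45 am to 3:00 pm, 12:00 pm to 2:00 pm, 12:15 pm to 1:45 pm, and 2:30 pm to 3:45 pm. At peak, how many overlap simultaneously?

7

Walk the sorted start/end points keeping a running depth.
The depth first hits 7 at 12:15 pm.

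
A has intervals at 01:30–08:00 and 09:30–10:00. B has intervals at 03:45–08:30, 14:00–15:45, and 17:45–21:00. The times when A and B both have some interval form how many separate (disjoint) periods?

A ∩ B = 03:45–08:00.
That is 1 disjoint piece.

1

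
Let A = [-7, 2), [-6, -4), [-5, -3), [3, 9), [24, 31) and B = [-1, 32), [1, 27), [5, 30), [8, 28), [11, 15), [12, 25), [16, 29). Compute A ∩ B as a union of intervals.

[-1, 2) ∪ [3, 9) ∪ [24, 31)

A, merged: [-7, 2), [3, 9), [24, 31).
B, merged: [-1, 32).
[-7, 2) meets the second set on [-1, 2).
[3, 9) meets the second set on [3, 9).
[24, 31) meets the second set on [24, 31).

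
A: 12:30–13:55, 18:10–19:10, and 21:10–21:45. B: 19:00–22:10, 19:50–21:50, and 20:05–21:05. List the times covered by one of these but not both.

12:30–13:55, 18:10–19:00, 19:10–21:10, 21:45–22:10

Merge the second list: 19:00–22:10.
Only in the first: 12:30–13:55, 18:10–19:00.
Only in the second: 19:10–21:10, 21:45–22:10.
Together these are the periods covered by exactly one.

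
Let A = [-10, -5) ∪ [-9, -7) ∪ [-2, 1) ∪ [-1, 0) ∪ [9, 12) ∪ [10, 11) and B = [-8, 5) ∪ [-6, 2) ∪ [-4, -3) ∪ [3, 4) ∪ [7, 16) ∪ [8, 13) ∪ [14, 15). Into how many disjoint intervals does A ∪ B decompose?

First set merges to [-10, -5), [-2, 1), [9, 12).
Second set merges to [-8, 5), [7, 16).
A ∪ B = [-10, 5), [7, 16).
That is 2 disjoint pieces.

2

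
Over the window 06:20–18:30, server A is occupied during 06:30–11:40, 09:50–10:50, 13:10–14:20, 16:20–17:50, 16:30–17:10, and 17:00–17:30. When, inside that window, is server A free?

The merged coverage is 06:30–11:40, 13:10–14:20, 16:20–17:50.
Uncovered inside 06:20–18:30: 06:20–06:30, 11:40–13:10, 14:20–16:20, 17:50–18:30.

06:20–06:30, 11:40–13:10, 14:20–16:20, 17:50–18:30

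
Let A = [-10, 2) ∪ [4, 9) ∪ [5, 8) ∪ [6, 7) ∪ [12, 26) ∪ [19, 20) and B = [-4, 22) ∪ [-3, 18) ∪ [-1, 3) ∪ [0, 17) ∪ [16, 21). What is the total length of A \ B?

First set merges to [-10, 2), [4, 9), [12, 26).
Second set merges to [-4, 22).
A \ B = [-10, -4), [22, 26).
Total: 6 + 4 = 10.

10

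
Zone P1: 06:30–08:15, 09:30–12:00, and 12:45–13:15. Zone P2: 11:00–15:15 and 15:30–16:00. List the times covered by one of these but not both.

A but not B: 06:30–08:15, 09:30–11:00.
B but not A: 12:00–12:45, 13:15–15:15, 15:30–16:00.
Combining gives A △ B.

06:30–08:15, 09:30–11:00, 12:00–12:45, 13:15–15:15, 15:30–16:00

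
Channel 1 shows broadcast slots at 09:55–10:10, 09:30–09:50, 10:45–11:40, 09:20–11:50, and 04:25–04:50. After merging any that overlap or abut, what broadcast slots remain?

Sort by start: 04:25–04:50, 09:20–11:50, 09:30–09:50, 09:55–10:10, 10:45–11:40.
09:20–11:50 is disjoint → start new block.
09:30–09:50 overlaps/touches 09:20–11:50 → extend to 09:20–11:50.
09:55–10:10 overlaps/touches 09:20–11:50 → extend to 09:20–11:50.
10:45–11:40 overlaps/touches 09:20–11:50 → extend to 09:20–11:50.

04:25–04:50, 09:20–11:50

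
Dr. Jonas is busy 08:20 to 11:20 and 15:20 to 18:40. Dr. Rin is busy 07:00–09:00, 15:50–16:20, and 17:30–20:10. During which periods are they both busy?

08:20–09:00, 15:50–16:20, 17:30–18:40

08:20–11:20 overlaps B on 08:20–09:00.
15:20–18:40 overlaps B on 15:50–16:20, 17:30–18:40.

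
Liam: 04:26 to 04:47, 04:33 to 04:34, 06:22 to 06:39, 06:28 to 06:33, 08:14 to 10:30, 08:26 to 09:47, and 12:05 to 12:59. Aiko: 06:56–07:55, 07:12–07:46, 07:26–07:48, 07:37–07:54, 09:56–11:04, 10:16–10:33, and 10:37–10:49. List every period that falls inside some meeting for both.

09:56–10:30

Merge the first list: 04:26–04:47, 06:22–06:39, 08:14–10:30, 12:05–12:59.
Merge the second list: 06:56–07:55, 09:56–11:04.
04:26–04:47 meets no B interval.
06:22–06:39 meets no B interval.
08:14–10:30 ∩ B → 09:56–10:30.
12:05–12:59 meets no B interval.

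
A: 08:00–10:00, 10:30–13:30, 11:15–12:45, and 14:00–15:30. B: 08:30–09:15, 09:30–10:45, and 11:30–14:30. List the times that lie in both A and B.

A, merged: 08:00–10:00, 10:30–13:30, 14:00–15:30.
08:00–10:00 ∩ B → 08:30–09:15, 09:30–10:00.
10:30–13:30 ∩ B → 10:30–10:45, 11:30–13:30.
14:00–15:30 ∩ B → 14:00–14:30.

08:30–09:15, 09:30–10:00, 10:30–10:45, 11:30–13:30, 14:00–14:30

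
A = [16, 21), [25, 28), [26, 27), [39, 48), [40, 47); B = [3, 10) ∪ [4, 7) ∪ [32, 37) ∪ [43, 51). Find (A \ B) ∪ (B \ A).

[3, 10) ∪ [16, 21) ∪ [25, 28) ∪ [32, 37) ∪ [39, 43) ∪ [48, 51)

Merge the first list: [16, 21), [25, 28), [39, 48).
Merge the second list: [3, 10), [32, 37), [43, 51).
A but not B: [16, 21), [25, 28), [39, 43).
B but not A: [3, 10), [32, 37), [48, 51).
Combining gives A △ B.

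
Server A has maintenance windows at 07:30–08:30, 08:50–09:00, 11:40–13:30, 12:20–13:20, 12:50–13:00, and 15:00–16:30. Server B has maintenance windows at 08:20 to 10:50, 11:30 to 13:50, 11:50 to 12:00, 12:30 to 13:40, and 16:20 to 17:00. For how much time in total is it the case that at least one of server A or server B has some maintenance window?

Merge the first list: 07:30-08:30, 08:50-09:00, 11:40-13:30, 15:00-16:30.
Merge the second list: 08:20-10:50, 11:30-13:50, 16:20-17:00.
A ∪ B = 07:30-10:50, 11:30-13:50, 15:00-17:00.
Total: 3 h 20 min + 2 h 20 min + 2 h = 7 h 40 min.

7 h 40 min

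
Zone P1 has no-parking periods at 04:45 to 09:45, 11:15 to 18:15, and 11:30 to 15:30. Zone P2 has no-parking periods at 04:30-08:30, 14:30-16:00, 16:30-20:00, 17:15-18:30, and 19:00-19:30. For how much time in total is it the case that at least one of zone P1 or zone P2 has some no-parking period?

14 h

Merge the first list: 04:45-09:45, 11:15-18:15.
Merge the second list: 04:30-08:30, 14:30-16:00, 16:30-20:00.
A ∪ B = 04:30-09:45, 11:15-20:00.
Total: 5 h 15 min + 8 h 45 min = 14 h.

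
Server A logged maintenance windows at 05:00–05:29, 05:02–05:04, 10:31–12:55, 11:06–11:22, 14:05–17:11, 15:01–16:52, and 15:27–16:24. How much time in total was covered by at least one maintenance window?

5 h 59 min

Merged: 05:00-05:29, 10:31-12:55, 14:05-17:11.
Lengths: 29 min + 2 h 24 min + 3 h 6 min = 5 h 59 min.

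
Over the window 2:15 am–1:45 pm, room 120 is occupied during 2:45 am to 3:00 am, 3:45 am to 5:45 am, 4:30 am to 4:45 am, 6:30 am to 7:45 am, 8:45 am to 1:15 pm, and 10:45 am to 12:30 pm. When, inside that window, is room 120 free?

Covered (merged): 2:45 am-3:00 am, 3:45 am-5:45 am, 6:30 am-7:45 am, 8:45 am-1:15 pm.
Complement within 2:15 am-1:45 pm: 2:15 am-2:45 am, 3:00 am-3:45 am, 5:45 am-6:30 am, 7:45 am-8:45 am, 1:15 pm-1:45 pm.

2:15 am-2:45 am, 3:00 am-3:45 am, 5:45 am-6:30 am, 7:45 am-8:45 am, 1:15 pm-1:45 pm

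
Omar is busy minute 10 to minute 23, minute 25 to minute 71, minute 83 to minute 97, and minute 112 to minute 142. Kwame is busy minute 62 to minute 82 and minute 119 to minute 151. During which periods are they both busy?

minute 10 to minute 23: no overlap with the second set.
minute 25 to minute 71 meets the second set on minute 62 to minute 71.
minute 83 to minute 97: no overlap with the second set.
minute 112 to minute 142 meets the second set on minute 119 to minute 142.

minute 62 to minute 71, minute 119 to minute 142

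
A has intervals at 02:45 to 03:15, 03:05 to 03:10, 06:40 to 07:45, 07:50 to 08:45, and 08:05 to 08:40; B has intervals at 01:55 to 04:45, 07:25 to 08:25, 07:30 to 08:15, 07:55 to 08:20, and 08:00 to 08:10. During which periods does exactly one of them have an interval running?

A, merged: 02:45–03:15, 06:40–07:45, 07:50–08:45.
B, merged: 01:55–04:45, 07:25–08:25.
Only in the first: 06:40–07:25, 08:25–08:45.
Only in the second: 01:55–02:45, 03:15–04:45, 07:45–07:50.
Together these are the periods covered by exactly one.

01:55–02:45, 03:15–04:45, 06:40–07:25, 07:45–07:50, 08:25–08:45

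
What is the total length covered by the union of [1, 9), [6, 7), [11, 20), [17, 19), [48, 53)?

Merged: [1, 9), [11, 20), [48, 53).
Lengths: 8 + 9 + 5 = 22.

22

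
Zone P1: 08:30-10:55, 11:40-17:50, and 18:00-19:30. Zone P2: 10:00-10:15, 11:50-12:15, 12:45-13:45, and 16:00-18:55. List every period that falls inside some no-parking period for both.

08:30–10:55 overlaps B on 10:00–10:15.
11:40–17:50 overlaps B on 11:50–12:15, 12:45–13:45, 16:00–17:50.
18:00–19:30 overlaps B on 18:00–18:55.

10:00–10:15, 11:50–12:15, 12:45–13:45, 16:00–17:50, 18:00–18:55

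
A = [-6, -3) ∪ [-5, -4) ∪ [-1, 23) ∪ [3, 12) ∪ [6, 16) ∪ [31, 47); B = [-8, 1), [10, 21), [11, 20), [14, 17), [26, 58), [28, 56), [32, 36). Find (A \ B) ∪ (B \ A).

First set merges to [-6, -3), [-1, 23), [31, 47).
Second set merges to [-8, 1), [10, 21), [26, 58).
A \ B = [1, 10), [21, 23).
B \ A = [-8, -6), [-3, -1), [26, 31), [47, 58).
Union of the two gives the symmetric difference.

[-8, -6) ∪ [-3, -1) ∪ [1, 10) ∪ [21, 23) ∪ [26, 31) ∪ [47, 58)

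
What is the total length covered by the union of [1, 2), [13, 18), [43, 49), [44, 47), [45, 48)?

12

Merged: [1, 2), [13, 18), [43, 49).
Lengths: 1 + 5 + 6 = 12.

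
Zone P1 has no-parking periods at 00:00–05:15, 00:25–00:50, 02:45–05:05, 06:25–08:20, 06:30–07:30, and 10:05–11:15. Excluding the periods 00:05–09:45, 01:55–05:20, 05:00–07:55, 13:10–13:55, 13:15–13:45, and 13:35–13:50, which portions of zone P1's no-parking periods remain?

00:00–00:05, 10:05–11:15

First set merges to 00:00–05:15, 06:25–08:20, 10:05–11:15.
Second set merges to 00:05–09:45, 13:10–13:55.
00:00–05:15 minus B → 00:00–00:05.
06:25–08:20: fully covered by B → removed.
10:05–11:15: no B overlap → unchanged.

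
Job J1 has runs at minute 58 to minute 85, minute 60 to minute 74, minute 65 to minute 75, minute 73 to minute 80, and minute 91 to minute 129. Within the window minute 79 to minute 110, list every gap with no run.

The merged coverage is minute 58 to minute 85, minute 91 to minute 129.
Gaps within minute 79 to minute 110: minute 85 to minute 91.

minute 85 to minute 91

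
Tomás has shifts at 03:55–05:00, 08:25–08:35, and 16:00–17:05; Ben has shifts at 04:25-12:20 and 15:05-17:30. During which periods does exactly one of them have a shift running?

03:55–04:25, 05:00–08:25, 08:35–12:20, 15:05–16:00, 17:05–17:30

A \ B = 03:55–04:25.
B \ A = 05:00–08:25, 08:35–12:20, 15:05–16:00, 17:05–17:30.
Union of the two gives the symmetric difference.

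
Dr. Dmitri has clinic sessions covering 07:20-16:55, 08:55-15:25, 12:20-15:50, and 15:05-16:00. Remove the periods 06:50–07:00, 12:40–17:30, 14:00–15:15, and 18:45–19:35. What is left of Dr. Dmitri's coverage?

First set merges to 07:20–16:55.
Second set merges to 06:50–07:00, 12:40–17:30, 18:45–19:35.
07:20–16:55 minus B → 07:20–12:40.

07:20–12:40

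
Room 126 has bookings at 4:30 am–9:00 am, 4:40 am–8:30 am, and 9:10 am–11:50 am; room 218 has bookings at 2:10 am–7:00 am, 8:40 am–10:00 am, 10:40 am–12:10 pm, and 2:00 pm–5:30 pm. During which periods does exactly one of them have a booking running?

2:10 am–4:30 am, 7:00 am–8:40 am, 9:00 am–9:10 am, 10:00 am–10:40 am, 11:50 am–12:10 pm, 2:00 pm–5:30 pm

Merge the first list: 4:30 am–9:00 am, 9:10 am–11:50 am.
Only in the first: 7:00 am–8:40 am, 10:00 am–10:40 am.
Only in the second: 2:10 am–4:30 am, 9:00 am–9:10 am, 11:50 am–12:10 pm, 2:00 pm–5:30 pm.
Together these are the periods covered by exactly one.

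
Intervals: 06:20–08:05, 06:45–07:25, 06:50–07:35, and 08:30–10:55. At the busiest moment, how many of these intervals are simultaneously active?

Walk the sorted start/end points keeping a running depth.
The depth first hits 3 at 06:50.

3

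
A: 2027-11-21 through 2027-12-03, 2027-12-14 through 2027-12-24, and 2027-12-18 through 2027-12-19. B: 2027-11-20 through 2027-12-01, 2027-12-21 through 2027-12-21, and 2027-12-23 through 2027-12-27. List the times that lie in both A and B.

2027-11-21 through 2027-12-01, 2027-12-21 through 2027-12-21, 2027-12-23 through 2027-12-24

A, merged: 2027-11-21 through 2027-12-03, 2027-12-14 through 2027-12-24.
2027-11-21 through 2027-12-03 meets the second set on 2027-11-21 through 2027-12-01.
2027-12-14 through 2027-12-24 meets the second set on 2027-12-21 through 2027-12-21, 2027-12-23 through 2027-12-24.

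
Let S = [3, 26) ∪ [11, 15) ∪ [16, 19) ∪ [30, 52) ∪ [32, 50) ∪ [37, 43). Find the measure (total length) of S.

45

Merged: [3, 26), [30, 52).
Lengths: 23 + 22 = 45.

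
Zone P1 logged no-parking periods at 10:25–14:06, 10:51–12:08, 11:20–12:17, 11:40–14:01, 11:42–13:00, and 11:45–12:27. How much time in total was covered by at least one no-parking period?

Merged: 10:25-14:06.
Length: 3 h 41 min.

3 h 41 min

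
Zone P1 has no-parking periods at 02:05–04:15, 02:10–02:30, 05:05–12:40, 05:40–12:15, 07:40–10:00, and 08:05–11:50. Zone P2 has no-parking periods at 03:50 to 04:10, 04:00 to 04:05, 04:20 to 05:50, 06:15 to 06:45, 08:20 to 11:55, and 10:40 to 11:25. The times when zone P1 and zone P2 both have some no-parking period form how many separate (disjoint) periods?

4

A, merged: 02:05-04:15, 05:05-12:40.
B, merged: 03:50-04:10, 04:20-05:50, 06:15-06:45, 08:20-11:55.
A ∩ B = 03:50-04:10, 05:05-05:50, 06:15-06:45, 08:20-11:55.
That is 4 disjoint pieces.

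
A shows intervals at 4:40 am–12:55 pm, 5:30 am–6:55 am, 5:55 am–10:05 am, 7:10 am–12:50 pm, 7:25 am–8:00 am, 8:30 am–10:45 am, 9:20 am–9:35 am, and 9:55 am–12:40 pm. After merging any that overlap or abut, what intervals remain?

5:30 am–6:55 am overlaps/touches 4:40 am–12:55 pm → extend to 4:40 am–12:55 pm.
5:55 am–10:05 am overlaps/touches 4:40 am–12:55 pm → extend to 4:40 am–12:55 pm.
7:10 am–12:50 pm overlaps/touches 4:40 am–12:55 pm → extend to 4:40 am–12:55 pm.
7:25 am–8:00 am overlaps/touches 4:40 am–12:55 pm → extend to 4:40 am–12:55 pm.
8:30 am–10:45 am overlaps/touches 4:40 am–12:55 pm → extend to 4:40 am–12:55 pm.
9:20 am–9:35 am overlaps/touches 4:40 am–12:55 pm → extend to 4:40 am–12:55 pm.
9:55 am–12:40 pm overlaps/touches 4:40 am–12:55 pm → extend to 4:40 am–12:55 pm.

4:40 am–12:55 pm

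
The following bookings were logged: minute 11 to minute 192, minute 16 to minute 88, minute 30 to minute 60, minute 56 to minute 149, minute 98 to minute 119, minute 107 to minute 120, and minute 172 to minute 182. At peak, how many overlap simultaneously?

At minute 56, 4 of the intervals are simultaneously active.
No point has more.

4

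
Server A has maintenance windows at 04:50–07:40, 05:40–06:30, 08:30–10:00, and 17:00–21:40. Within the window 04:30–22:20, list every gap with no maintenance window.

After merging, the occupied span is 04:50–07:40, 08:30–10:00, 17:00–21:40.
Uncovered inside 04:30–22:20: 04:30–04:50, 07:40–08:30, 10:00–17:00, 21:40–22:20.

04:30–04:50, 07:40–08:30, 10:00–17:00, 21:40–22:20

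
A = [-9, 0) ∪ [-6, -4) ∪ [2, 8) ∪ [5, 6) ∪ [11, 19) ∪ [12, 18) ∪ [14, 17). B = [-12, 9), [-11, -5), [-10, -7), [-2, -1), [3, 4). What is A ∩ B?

[-9, 0) ∪ [2, 8)

First set merges to [-9, 0), [2, 8), [11, 19).
Second set merges to [-12, 9).
[-9, 0) ∩ B → [-9, 0).
[2, 8) ∩ B → [2, 8).
[11, 19) meets no B interval.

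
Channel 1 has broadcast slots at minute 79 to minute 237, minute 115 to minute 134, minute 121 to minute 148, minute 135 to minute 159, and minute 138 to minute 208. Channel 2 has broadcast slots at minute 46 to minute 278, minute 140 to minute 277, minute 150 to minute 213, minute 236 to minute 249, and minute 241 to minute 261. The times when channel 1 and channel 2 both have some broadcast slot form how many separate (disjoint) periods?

Merge the first list: minute 79 to minute 237.
Merge the second list: minute 46 to minute 278.
A ∩ B = minute 79 to minute 237.
That is 1 disjoint piece.

1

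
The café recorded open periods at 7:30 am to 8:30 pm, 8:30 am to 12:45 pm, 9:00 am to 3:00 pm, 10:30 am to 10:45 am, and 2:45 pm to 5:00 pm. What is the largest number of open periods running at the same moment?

Walk the sorted start/end points keeping a running depth.
The depth first hits 4 at 10:30 am.

4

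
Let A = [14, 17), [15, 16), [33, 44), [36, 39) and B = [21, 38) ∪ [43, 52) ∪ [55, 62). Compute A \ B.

[14, 17) ∪ [38, 43)

Merge the first list: [14, 17), [33, 44).
[14, 17) is untouched.
[33, 44) with B removed leaves [38, 43).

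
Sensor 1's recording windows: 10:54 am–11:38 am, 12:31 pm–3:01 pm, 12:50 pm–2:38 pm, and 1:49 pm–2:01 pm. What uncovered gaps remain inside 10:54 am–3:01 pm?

After merging, the occupied span is 10:54 am-11:38 am, 12:31 pm-3:01 pm.
Gaps within 10:54 am-3:01 pm: 11:38 am-12:31 pm.

11:38 am-12:31 pm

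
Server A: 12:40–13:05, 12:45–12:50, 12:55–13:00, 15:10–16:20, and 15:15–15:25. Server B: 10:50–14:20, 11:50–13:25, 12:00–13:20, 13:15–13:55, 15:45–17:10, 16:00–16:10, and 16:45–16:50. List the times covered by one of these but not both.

10:50-12:40, 13:05-14:20, 15:10-15:45, 16:20-17:10

Merge the first list: 12:40-13:05, 15:10-16:20.
Merge the second list: 10:50-14:20, 15:45-17:10.
Only in the first: 15:10-15:45.
Only in the second: 10:50-12:40, 13:05-14:20, 16:20-17:10.
Together these are the periods covered by exactly one.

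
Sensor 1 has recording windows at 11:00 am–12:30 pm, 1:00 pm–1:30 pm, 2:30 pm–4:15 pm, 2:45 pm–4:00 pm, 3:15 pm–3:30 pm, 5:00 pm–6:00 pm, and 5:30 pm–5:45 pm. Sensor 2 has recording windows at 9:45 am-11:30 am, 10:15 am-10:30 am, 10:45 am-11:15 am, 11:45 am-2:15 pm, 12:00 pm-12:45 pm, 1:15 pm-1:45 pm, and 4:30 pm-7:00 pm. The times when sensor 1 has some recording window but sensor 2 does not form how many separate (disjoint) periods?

2

Merge the first list: 11:00 am-12:30 pm, 1:00 pm-1:30 pm, 2:30 pm-4:15 pm, 5:00 pm-6:00 pm.
Merge the second list: 9:45 am-11:30 am, 11:45 am-2:15 pm, 4:30 pm-7:00 pm.
A \ B = 11:30 am-11:45 am, 2:30 pm-4:15 pm.
That is 2 disjoint pieces.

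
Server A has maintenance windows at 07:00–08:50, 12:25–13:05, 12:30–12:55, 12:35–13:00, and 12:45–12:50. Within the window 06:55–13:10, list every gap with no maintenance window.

After merging, the occupied span is 07:00–08:50, 12:25–13:05.
Uncovered inside 06:55–13:10: 06:55–07:00, 08:50–12:25, 13:05–13:10.

06:55–07:00, 08:50–12:25, 13:05–13:10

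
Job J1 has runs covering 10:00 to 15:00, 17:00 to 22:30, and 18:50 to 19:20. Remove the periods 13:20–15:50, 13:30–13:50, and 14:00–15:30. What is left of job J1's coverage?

10:00–13:20, 17:00–22:30

A, merged: 10:00–15:00, 17:00–22:30.
B, merged: 13:20–15:50.
10:00–15:00 minus B → 10:00–13:20.
17:00–22:30: no B overlap → unchanged.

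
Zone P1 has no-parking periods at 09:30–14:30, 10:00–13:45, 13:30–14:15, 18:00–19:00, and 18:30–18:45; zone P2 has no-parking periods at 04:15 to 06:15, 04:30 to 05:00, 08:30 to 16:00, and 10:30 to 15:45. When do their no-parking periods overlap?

A, merged: 09:30-14:30, 18:00-19:00.
B, merged: 04:15-06:15, 08:30-16:00.
09:30-14:30 overlaps B on 09:30-14:30.
18:00-19:00 falls entirely outside B.

09:30-14:30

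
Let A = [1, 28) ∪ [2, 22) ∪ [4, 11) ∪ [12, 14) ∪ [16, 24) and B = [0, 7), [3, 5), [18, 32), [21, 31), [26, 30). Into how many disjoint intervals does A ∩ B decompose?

2

Merge the first list: [1, 28).
Merge the second list: [0, 7), [18, 32).
A ∩ B = [1, 7), [18, 28).
That is 2 disjoint pieces.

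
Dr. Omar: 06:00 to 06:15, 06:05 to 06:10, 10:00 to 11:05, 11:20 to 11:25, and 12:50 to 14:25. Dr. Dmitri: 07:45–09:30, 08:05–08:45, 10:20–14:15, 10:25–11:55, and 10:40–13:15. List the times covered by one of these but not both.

Merge the first list: 06:00-06:15, 10:00-11:05, 11:20-11:25, 12:50-14:25.
Merge the second list: 07:45-09:30, 10:20-14:15.
A but not B: 06:00-06:15, 10:00-10:20, 14:15-14:25.
B but not A: 07:45-09:30, 11:05-11:20, 11:25-12:50.
Combining gives A △ B.

06:00-06:15, 07:45-09:30, 10:00-10:20, 11:05-11:20, 11:25-12:50, 14:15-14:25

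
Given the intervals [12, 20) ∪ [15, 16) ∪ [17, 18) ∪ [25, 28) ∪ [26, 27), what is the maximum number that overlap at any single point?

2

Walk the sorted start/end points keeping a running depth.
The depth first hits 2 at 15.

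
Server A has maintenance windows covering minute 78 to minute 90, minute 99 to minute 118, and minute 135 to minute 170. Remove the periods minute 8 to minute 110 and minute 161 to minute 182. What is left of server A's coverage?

minute 110 to minute 118, minute 135 to minute 161

minute 78 to minute 90 lies entirely inside B → drops out.
minute 99 to minute 118 with B removed leaves minute 110 to minute 118.
minute 135 to minute 170 with B removed leaves minute 135 to minute 161.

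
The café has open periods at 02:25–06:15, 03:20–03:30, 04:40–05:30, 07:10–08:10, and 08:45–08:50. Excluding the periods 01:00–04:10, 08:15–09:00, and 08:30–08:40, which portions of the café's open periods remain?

Merge the first list: 02:25-06:15, 07:10-08:10, 08:45-08:50.
Merge the second list: 01:00-04:10, 08:15-09:00.
02:25-06:15 with B removed leaves 04:10-06:15.
07:10-08:10 is untouched.
08:45-08:50 lies entirely inside B → drops out.

04:10-06:15, 07:10-08:10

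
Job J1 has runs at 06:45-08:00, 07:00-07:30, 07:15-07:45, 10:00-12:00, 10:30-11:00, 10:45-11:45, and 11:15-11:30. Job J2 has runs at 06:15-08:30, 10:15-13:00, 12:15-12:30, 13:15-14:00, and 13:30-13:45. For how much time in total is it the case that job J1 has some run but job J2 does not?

15 min

A, merged: 06:45–08:00, 10:00–12:00.
B, merged: 06:15–08:30, 10:15–13:00, 13:15–14:00.
A \ B = 10:00–10:15.
Total: 15 min.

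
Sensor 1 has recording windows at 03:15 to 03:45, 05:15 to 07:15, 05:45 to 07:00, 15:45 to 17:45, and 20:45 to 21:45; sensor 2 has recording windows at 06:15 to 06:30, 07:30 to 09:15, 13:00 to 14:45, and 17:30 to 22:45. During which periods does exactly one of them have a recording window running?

03:15–03:45, 05:15–06:15, 06:30–07:15, 07:30–09:15, 13:00–14:45, 15:45–17:30, 17:45–20:45, 21:45–22:45

Merge the first list: 03:15–03:45, 05:15–07:15, 15:45–17:45, 20:45–21:45.
A but not B: 03:15–03:45, 05:15–06:15, 06:30–07:15, 15:45–17:30.
B but not A: 07:30–09:15, 13:00–14:45, 17:45–20:45, 21:45–22:45.
Combining gives A △ B.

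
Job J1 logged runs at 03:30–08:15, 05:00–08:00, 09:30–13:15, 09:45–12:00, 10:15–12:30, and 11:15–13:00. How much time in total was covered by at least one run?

8 h 30 min

Merged: 03:30-08:15, 09:30-13:15.
Lengths: 4 h 45 min + 3 h 45 min = 8 h 30 min.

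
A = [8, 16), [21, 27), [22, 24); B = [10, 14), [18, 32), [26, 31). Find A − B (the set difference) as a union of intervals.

[8, 10) ∪ [14, 16)

A, merged: [8, 16), [21, 27).
B, merged: [10, 14), [18, 32).
[8, 16) minus B → [8, 10), [14, 16).
[21, 27): fully covered by B → removed.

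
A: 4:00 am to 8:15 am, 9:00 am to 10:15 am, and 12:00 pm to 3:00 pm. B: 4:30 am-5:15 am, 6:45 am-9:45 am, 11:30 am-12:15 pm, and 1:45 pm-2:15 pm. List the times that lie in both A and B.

4:30 am–5:15 am, 6:45 am–8:15 am, 9:00 am–9:45 am, 12:00 pm–12:15 pm, 1:45 pm–2:15 pm

4:00 am–8:15 am meets the second set on 4:30 am–5:15 am, 6:45 am–8:15 am.
9:00 am–10:15 am meets the second set on 9:00 am–9:45 am.
12:00 pm–3:00 pm meets the second set on 12:00 pm–12:15 pm, 1:45 pm–2:15 pm.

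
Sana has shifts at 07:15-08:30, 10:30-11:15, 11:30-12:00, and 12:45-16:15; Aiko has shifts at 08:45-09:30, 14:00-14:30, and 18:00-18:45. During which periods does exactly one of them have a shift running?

Only in the first: 07:15–08:30, 10:30–11:15, 11:30–12:00, 12:45–14:00, 14:30–16:15.
Only in the second: 08:45–09:30, 18:00–18:45.
Together these are the periods covered by exactly one.

07:15–08:30, 08:45–09:30, 10:30–11:15, 11:30–12:00, 12:45–14:00, 14:30–16:15, 18:00–18:45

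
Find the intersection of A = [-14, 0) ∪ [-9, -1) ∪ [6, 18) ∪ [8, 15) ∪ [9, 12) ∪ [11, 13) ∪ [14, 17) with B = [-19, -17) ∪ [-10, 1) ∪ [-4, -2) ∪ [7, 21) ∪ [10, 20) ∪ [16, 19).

First set merges to [-14, 0), [6, 18).
Second set merges to [-19, -17), [-10, 1), [7, 21).
[-14, 0) ∩ B → [-10, 0).
[6, 18) ∩ B → [7, 18).

[-10, 0) ∪ [7, 18)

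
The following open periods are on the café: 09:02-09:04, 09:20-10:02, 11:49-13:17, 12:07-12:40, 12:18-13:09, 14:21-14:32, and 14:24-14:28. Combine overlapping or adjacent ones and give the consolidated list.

09:20–10:02 is disjoint → start new block.
11:49–13:17 is disjoint → start new block.
12:07–12:40 overlaps/touches 11:49–13:17 → extend to 11:49–13:17.
12:18–13:09 overlaps/touches 11:49–13:17 → extend to 11:49–13:17.
14:21–14:32 is disjoint → start new block.
14:24–14:28 overlaps/touches 14:21–14:32 → extend to 14:21–14:32.

09:02–09:04, 09:20–10:02, 11:49–13:17, 14:21–14:32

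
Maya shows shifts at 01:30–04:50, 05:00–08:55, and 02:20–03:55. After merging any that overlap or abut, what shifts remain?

Sort by start: 01:30–04:50, 02:20–03:55, 05:00–08:55.
02:20–03:55 overlaps/touches 01:30–04:50 → extend to 01:30–04:50.
05:00–08:55 is disjoint → start new block.

01:30–04:50, 05:00–08:55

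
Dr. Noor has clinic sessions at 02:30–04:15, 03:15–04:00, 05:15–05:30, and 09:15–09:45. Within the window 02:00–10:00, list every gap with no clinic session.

02:00-02:30, 04:15-05:15, 05:30-09:15, 09:45-10:00

Covered (merged): 02:30-04:15, 05:15-05:30, 09:15-09:45.
Complement within 02:00-10:00: 02:00-02:30, 04:15-05:15, 05:30-09:15, 09:45-10:00.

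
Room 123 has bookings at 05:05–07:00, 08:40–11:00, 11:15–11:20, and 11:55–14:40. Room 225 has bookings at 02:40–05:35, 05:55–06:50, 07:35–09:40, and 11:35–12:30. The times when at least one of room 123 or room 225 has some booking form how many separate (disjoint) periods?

A ∪ B = 02:40-07:00, 07:35-11:00, 11:15-11:20, 11:35-14:40.
That is 4 disjoint pieces.

4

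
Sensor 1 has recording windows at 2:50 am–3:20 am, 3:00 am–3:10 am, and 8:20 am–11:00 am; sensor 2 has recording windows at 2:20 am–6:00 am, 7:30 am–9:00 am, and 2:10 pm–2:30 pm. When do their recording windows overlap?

First set merges to 2:50 am–3:20 am, 8:20 am–11:00 am.
2:50 am–3:20 am ∩ B → 2:50 am–3:20 am.
8:20 am–11:00 am ∩ B → 8:20 am–9:00 am.

2:50 am–3:20 am, 8:20 am–9:00 am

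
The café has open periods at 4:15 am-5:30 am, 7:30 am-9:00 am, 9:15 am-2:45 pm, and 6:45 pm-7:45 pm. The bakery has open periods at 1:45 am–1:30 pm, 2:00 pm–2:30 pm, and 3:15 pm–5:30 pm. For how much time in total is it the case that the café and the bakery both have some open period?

7 h 30 min

A ∩ B = 4:15 am–5:30 am, 7:30 am–9:00 am, 9:15 am–1:30 pm, 2:00 pm–2:30 pm.
Total: 1 h 15 min + 1 h 30 min + 4 h 15 min + 30 min = 7 h 30 min.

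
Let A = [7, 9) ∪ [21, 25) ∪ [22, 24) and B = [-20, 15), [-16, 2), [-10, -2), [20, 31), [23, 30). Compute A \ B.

A, merged: [7, 9), [21, 25).
B, merged: [-20, 15), [20, 31).
[7, 9): entirely removed.
[21, 25): entirely removed.

none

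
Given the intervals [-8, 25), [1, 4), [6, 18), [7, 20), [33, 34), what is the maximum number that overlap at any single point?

Walk the sorted start/end points keeping a running depth.
The depth first hits 3 at 7.

3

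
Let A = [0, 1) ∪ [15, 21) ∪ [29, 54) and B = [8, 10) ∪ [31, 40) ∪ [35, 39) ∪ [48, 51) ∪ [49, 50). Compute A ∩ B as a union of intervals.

[31, 40) ∪ [48, 51)

Second set merges to [8, 10), [31, 40), [48, 51).
[0, 1) falls entirely outside B.
[15, 21) falls entirely outside B.
[29, 54) overlaps B on [31, 40), [48, 51).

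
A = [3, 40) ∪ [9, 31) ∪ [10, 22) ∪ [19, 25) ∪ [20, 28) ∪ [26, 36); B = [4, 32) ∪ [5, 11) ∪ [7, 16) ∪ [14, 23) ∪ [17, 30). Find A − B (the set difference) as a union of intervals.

[3, 4) ∪ [32, 40)

Merge the first list: [3, 40).
Merge the second list: [4, 32).
[3, 40) \ B = [3, 4), [32, 40).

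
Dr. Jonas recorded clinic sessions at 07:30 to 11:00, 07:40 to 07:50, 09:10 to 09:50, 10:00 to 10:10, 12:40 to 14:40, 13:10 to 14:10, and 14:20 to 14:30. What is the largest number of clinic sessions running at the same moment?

Walk the sorted start/end points keeping a running depth.
The depth first hits 2 at 07:40.

2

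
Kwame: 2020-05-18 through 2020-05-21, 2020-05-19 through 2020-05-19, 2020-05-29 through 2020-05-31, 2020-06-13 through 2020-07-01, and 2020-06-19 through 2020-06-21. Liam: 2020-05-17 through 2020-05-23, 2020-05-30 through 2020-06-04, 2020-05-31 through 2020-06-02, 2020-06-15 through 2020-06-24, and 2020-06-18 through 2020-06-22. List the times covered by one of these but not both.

Merge the first list: 2020-05-18 through 2020-05-21, 2020-05-29 through 2020-05-31, 2020-06-13 through 2020-07-01.
Merge the second list: 2020-05-17 through 2020-05-23, 2020-05-30 through 2020-06-04, 2020-06-15 through 2020-06-24.
A \ B = 2020-05-29 through 2020-05-29, 2020-06-13 through 2020-06-14, 2020-06-25 through 2020-07-01.
B \ A = 2020-05-17 through 2020-05-17, 2020-05-22 through 2020-05-23, 2020-06-01 through 2020-06-04.
Union of the two gives the symmetric difference.

2020-05-17 through 2020-05-17, 2020-05-22 through 2020-05-23, 2020-05-29 through 2020-05-29, 2020-06-01 through 2020-06-04, 2020-06-13 through 2020-06-14, 2020-06-25 through 2020-07-01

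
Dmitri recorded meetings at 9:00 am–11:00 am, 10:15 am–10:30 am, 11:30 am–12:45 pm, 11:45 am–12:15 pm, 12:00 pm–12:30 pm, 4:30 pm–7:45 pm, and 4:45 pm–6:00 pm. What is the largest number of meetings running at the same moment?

3

Sweep endpoints in order; track running count of active intervals.
Peak of 3 reached at 12:00 pm.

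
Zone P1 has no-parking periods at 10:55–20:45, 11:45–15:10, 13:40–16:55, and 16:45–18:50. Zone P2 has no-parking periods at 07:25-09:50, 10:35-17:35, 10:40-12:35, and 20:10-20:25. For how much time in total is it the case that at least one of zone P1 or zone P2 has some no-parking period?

12 h 35 min

A, merged: 10:55–20:45.
B, merged: 07:25–09:50, 10:35–17:35, 20:10–20:25.
A ∪ B = 07:25–09:50, 10:35–20:45.
Total: 2 h 25 min + 10 h 10 min = 12 h 35 min.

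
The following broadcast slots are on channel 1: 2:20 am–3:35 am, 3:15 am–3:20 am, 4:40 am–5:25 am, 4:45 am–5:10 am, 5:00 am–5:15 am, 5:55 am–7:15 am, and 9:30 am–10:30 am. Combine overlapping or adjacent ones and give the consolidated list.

3:15 am-3:20 am overlaps/touches 2:20 am-3:35 am → extend to 2:20 am-3:35 am.
4:40 am-5:25 am is disjoint → start new block.
4:45 am-5:10 am overlaps/touches 4:40 am-5:25 am → extend to 4:40 am-5:25 am.
5:00 am-5:15 am overlaps/touches 4:40 am-5:25 am → extend to 4:40 am-5:25 am.
5:55 am-7:15 am is disjoint → start new block.
9:30 am-10:30 am is disjoint → start new block.

2:20 am-3:35 am, 4:40 am-5:25 am, 5:55 am-7:15 am, 9:30 am-10:30 am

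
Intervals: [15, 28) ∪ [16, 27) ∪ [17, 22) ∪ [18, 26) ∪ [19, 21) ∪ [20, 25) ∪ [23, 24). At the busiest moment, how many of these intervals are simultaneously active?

6

Walk the sorted start/end points keeping a running depth.
The depth first hits 6 at 20.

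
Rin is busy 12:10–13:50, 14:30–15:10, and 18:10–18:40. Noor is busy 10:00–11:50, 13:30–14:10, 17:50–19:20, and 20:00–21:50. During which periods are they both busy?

12:10–13:50 ∩ B → 13:30–13:50.
14:30–15:10 meets no B interval.
18:10–18:40 ∩ B → 18:10–18:40.

13:30–13:50, 18:10–18:40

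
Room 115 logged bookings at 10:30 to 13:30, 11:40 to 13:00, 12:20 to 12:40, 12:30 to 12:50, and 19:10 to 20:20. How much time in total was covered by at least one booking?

Merged: 10:30–13:30, 19:10–20:20.
Lengths: 3 h + 1 h 10 min = 4 h 10 min.

4 h 10 min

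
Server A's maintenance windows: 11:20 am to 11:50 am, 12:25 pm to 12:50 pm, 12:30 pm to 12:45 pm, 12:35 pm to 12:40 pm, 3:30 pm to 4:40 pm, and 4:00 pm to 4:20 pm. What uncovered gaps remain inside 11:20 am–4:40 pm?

11:50 am–12:25 pm, 12:50 pm–3:30 pm

Covered (merged): 11:20 am–11:50 am, 12:25 pm–12:50 pm, 3:30 pm–4:40 pm.
Gaps within 11:20 am–4:40 pm: 11:50 am–12:25 pm, 12:50 pm–3:30 pm.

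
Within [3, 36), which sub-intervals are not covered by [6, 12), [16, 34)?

[3, 6) ∪ [12, 16) ∪ [34, 36)

The merged coverage is [6, 12), [16, 34).
Complement within [3, 36): [3, 6), [12, 16), [34, 36).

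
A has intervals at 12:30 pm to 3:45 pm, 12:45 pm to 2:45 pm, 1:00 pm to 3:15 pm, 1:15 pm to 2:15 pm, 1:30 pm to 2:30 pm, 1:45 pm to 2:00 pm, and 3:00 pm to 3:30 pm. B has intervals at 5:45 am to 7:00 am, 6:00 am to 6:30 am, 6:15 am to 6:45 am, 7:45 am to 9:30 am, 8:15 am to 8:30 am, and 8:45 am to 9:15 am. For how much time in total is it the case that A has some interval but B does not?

3 h 15 min

Merge the first list: 12:30 pm–3:45 pm.
Merge the second list: 5:45 am–7:00 am, 7:45 am–9:30 am.
A \ B = 12:30 pm–3:45 pm.
Total: 3 h 15 min.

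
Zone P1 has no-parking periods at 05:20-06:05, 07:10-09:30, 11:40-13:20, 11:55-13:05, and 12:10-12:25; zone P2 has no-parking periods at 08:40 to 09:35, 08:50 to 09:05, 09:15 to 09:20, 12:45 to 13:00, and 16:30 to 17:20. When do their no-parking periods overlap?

A, merged: 05:20–06:05, 07:10–09:30, 11:40–13:20.
B, merged: 08:40–09:35, 12:45–13:00, 16:30–17:20.
05:20–06:05: no overlap with the second set.
07:10–09:30 meets the second set on 08:40–09:30.
11:40–13:20 meets the second set on 12:45–13:00.

08:40–09:30, 12:45–13:00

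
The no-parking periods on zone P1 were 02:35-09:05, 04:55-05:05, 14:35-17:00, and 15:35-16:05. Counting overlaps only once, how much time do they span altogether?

8 h 55 min

Merged: 02:35-09:05, 14:35-17:00.
Lengths: 6 h 30 min + 2 h 25 min = 8 h 55 min.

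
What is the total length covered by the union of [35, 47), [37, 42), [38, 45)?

12

Merged: [35, 47).
Length: 12.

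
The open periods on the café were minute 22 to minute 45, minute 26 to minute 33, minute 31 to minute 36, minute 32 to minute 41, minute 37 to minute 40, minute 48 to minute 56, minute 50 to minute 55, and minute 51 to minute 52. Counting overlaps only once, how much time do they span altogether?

Merged: minute 22 to minute 45, minute 48 to minute 56.
Lengths: 23 minutes + 8 minutes = 31 minutes.

31 minutes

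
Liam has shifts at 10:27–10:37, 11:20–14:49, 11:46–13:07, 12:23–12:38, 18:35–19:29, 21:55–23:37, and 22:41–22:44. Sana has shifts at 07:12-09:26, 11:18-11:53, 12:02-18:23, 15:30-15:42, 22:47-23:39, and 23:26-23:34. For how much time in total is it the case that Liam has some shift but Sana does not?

Merge the first list: 10:27-10:37, 11:20-14:49, 18:35-19:29, 21:55-23:37.
Merge the second list: 07:12-09:26, 11:18-11:53, 12:02-18:23, 22:47-23:39.
A \ B = 10:27-10:37, 11:53-12:02, 18:35-19:29, 21:55-22:47.
Total: 10 min + 9 min + 54 min + 52 min = 2 h 5 min.

2 h 5 min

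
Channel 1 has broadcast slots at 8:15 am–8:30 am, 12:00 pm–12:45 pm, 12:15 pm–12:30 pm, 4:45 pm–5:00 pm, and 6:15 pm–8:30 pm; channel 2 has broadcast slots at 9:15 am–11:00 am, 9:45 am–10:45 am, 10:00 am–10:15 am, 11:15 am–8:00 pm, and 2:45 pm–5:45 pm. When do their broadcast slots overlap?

12:00 pm-12:45 pm, 4:45 pm-5:00 pm, 6:15 pm-8:00 pm

First set merges to 8:15 am-8:30 am, 12:00 pm-12:45 pm, 4:45 pm-5:00 pm, 6:15 pm-8:30 pm.
Second set merges to 9:15 am-11:00 am, 11:15 am-8:00 pm.
8:15 am-8:30 am: no overlap with the second set.
12:00 pm-12:45 pm meets the second set on 12:00 pm-12:45 pm.
4:45 pm-5:00 pm meets the second set on 4:45 pm-5:00 pm.
6:15 pm-8:30 pm meets the second set on 6:15 pm-8:00 pm.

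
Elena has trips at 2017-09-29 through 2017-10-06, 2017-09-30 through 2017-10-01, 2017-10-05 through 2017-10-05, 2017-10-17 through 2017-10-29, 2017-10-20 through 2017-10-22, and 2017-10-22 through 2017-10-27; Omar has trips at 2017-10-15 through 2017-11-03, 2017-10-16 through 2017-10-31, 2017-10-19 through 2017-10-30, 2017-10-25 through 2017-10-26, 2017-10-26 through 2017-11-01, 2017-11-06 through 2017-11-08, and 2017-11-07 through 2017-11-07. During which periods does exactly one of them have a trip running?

A, merged: 2017-09-29 through 2017-10-06, 2017-10-17 through 2017-10-29.
B, merged: 2017-10-15 through 2017-11-03, 2017-11-06 through 2017-11-08.
Only in the first: 2017-09-29 through 2017-10-06.
Only in the second: 2017-10-15 through 2017-10-16, 2017-10-30 through 2017-11-03, 2017-11-06 through 2017-11-08.
Together these are the periods covered by exactly one.

2017-09-29 through 2017-10-06, 2017-10-15 through 2017-10-16, 2017-10-30 through 2017-11-03, 2017-11-06 through 2017-11-08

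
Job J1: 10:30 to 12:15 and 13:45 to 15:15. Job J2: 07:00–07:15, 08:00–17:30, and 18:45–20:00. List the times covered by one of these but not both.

07:00–07:15, 08:00–10:30, 12:15–13:45, 15:15–17:30, 18:45–20:00

Only in the first: none.
Only in the second: 07:00–07:15, 08:00–10:30, 12:15–13:45, 15:15–17:30, 18:45–20:00.
Together these are the periods covered by exactly one.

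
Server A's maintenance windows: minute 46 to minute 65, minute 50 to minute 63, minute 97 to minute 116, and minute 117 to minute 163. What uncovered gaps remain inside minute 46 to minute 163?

minute 65 to minute 97, minute 116 to minute 117

The merged coverage is minute 46 to minute 65, minute 97 to minute 116, minute 117 to minute 163.
Uncovered inside minute 46 to minute 163: minute 65 to minute 97, minute 116 to minute 117.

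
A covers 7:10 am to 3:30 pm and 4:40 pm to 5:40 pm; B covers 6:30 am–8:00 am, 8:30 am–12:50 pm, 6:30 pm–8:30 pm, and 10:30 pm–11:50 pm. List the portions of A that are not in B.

7:10 am-3:30 pm minus B → 8:00 am-8:30 am, 12:50 pm-3:30 pm.
4:40 pm-5:40 pm: no B overlap → unchanged.

8:00 am-8:30 am, 12:50 pm-3:30 pm, 4:40 pm-5:40 pm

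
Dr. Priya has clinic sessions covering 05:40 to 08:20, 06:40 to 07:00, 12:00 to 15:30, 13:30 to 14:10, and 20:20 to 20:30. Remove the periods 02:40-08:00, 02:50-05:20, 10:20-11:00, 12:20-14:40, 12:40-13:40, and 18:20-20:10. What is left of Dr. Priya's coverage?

A, merged: 05:40–08:20, 12:00–15:30, 20:20–20:30.
B, merged: 02:40–08:00, 10:20–11:00, 12:20–14:40, 18:20–20:10.
05:40–08:20 \ B = 08:00–08:20.
12:00–15:30 \ B = 12:00–12:20, 14:40–15:30.
20:20–20:30: nothing removed.

08:00–08:20, 12:00–12:20, 14:40–15:30, 20:20–20:30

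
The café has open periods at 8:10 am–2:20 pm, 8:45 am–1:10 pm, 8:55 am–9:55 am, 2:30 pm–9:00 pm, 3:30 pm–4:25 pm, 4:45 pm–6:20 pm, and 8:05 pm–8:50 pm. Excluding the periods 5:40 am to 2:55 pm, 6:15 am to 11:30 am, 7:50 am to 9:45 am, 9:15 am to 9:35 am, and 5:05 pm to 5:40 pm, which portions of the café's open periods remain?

2:55 pm–5:05 pm, 5:40 pm–9:00 pm

Merge the first list: 8:10 am–2:20 pm, 2:30 pm–9:00 pm.
Merge the second list: 5:40 am–2:55 pm, 5:05 pm–5:40 pm.
8:10 am–2:20 pm: entirely removed.
2:30 pm–9:00 pm \ B = 2:55 pm–5:05 pm, 5:40 pm–9:00 pm.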